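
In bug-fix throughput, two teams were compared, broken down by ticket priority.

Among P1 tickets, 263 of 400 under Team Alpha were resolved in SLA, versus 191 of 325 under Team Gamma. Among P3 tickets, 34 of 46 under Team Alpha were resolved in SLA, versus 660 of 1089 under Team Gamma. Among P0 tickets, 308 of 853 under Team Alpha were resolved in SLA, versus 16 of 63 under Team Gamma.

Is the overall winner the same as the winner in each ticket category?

P1: Team Alpha 263/400 = 65.8%, Team Gamma 191/325 = 58.8% → Team Alpha
P3: Team Alpha 34/46 = 73.9%, Team Gamma 660/1089 = 60.6% → Team Alpha
P0: Team Alpha 308/853 = 36.1%, Team Gamma 16/63 = 25.4% → Team Alpha
Overall: Team Alpha 605/1299 = 46.6%, Team Gamma 867/1477 = 58.7% → Team Gamma
Team Alpha wins each ticket group but Team Gamma wins overall — the comparison reverses. Team Alpha's tickets skew toward P0, which has a lower base rate.

No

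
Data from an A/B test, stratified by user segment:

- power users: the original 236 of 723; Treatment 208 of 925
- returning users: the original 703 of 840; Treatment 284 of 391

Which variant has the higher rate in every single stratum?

Power users: the original 236/723 = 32.6%, Treatment 208/925 = 22.5% → the original
Returning users: the original 703/840 = 83.7%, Treatment 284/391 = 72.6% → the original
The original has the higher rate in both groups.

the original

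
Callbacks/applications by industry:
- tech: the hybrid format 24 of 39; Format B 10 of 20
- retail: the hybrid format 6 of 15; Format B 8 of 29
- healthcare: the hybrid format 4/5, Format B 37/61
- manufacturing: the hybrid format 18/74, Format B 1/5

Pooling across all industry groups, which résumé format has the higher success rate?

Tech: the hybrid format 24/39 = 61.5%, Format B 10/20 = 50.0% → the hybrid format
Retail: the hybrid format 6/15 = 40.0%, Format B 8/29 = 27.6% → the hybrid format
Healthcare: the hybrid format 4/5 = 80.0%, Format B 37/61 = 60.7% → the hybrid format
Manufacturing: the hybrid format 18/74 = 24.3%, Format B 1/5 = 20.0% → the hybrid format
Overall: the hybrid format 52/133 = 39.1%, Format B 56/115 = 48.7% → Format B
(The hybrid format wins every industry group but Format B wins overall — the hybrid format's applications skew toward the low-rate manufacturing group.)

Format B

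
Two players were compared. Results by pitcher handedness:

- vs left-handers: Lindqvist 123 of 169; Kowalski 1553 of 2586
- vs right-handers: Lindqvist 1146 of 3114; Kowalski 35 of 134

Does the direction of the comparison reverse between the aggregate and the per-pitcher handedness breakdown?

Yes

Vs left-handers: Lindqvist 123/169 = 72.8%, Kowalski 1553/2586 = 60.1% → Lindqvist
Vs right-handers: Lindqvist 1146/3114 = 36.8%, Kowalski 35/134 = 26.1% → Lindqvist
Overall: Lindqvist 1269/3283 = 38.7%, Kowalski 1588/2720 = 58.4% → Kowalski
Lindqvist wins each pitcher group but Kowalski wins overall — the comparison reverses. Lindqvist's at-bats skew toward vs right-handers, which has a lower base rate.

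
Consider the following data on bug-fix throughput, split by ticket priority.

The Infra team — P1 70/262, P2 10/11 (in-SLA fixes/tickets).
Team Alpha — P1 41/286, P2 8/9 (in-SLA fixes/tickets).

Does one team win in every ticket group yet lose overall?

No

P1: the Infra team 70/262 = 26.7%, Team Alpha 41/286 = 14.3% → the Infra team
P2: the Infra team 10/11 = 90.9%, Team Alpha 8/9 = 88.9% → the Infra team
Overall: the Infra team 80/273 = 29.3%, Team Alpha 49/295 = 16.6% → the Infra team
The Infra team wins overall and in every ticket group — no reversal.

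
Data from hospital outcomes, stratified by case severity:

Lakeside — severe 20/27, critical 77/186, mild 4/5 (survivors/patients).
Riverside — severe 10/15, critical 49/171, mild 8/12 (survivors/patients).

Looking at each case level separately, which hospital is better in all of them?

Lakeside

Severe: Lakeside 20/27 = 74.1%, Riverside 10/15 = 66.7% → Lakeside
Critical: Lakeside 77/186 = 41.4%, Riverside 49/171 = 28.7% → Lakeside
Mild: Lakeside 4/5 = 80.0%, Riverside 8/12 = 66.7% → Lakeside
Lakeside has the higher rate in all 3 groups.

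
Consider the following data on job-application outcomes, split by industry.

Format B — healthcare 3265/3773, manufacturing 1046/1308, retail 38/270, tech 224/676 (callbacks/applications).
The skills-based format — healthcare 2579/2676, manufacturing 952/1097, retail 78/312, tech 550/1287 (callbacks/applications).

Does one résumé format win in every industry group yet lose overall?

Healthcare: Format B 3265/3773 = 86.5%, the skills-based format 2579/2676 = 96.4% → the skills-based format
Manufacturing: Format B 1046/1308 = 80.0%, the skills-based format 952/1097 = 86.8% → the skills-based format
Retail: Format B 38/270 = 14.1%, the skills-based format 78/312 = 25.0% → the skills-based format
Tech: Format B 224/676 = 33.1%, the skills-based format 550/1287 = 42.7% → the skills-based format
Overall: Format B 4573/6027 = 75.9%, the skills-based format 4159/5372 = 77.4% → the skills-based format
The skills-based format wins overall and in every industry group — no reversal.

No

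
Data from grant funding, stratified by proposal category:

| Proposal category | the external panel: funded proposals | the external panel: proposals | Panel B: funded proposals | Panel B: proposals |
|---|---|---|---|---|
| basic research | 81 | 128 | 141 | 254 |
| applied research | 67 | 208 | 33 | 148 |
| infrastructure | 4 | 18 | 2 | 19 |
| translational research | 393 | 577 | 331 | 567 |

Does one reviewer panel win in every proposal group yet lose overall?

Basic research: the external panel 81/128 = 63.3%, Panel B 141/254 = 55.5% → the external panel
Applied research: the external panel 67/208 = 32.2%, Panel B 33/148 = 22.3% → the external panel
Infrastructure: the external panel 4/18 = 22.2%, Panel B 2/19 = 10.5% → the external panel
Translational research: the external panel 393/577 = 68.1%, Panel B 331/567 = 58.4% → the external panel
Overall: the external panel 545/931 = 58.5%, Panel B 507/988 = 51.3% → the external panel
The external panel wins overall and in every proposal group — no reversal.

No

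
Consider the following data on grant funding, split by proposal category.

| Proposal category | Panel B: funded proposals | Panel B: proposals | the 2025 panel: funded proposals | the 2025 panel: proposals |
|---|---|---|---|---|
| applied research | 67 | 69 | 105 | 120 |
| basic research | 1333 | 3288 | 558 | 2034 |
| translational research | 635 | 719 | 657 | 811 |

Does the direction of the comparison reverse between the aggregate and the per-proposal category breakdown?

Applied research: Panel B 67/69 = 97.1%, the 2025 panel 105/120 = 87.5% → Panel B
Basic research: Panel B 1333/3288 = 40.5%, the 2025 panel 558/2034 = 27.4% → Panel B
Translational research: Panel B 635/719 = 88.3%, the 2025 panel 657/811 = 81.0% → Panel B
Overall: Panel B 2035/4076 = 49.9%, the 2025 panel 1320/2965 = 44.5% → Panel B
Panel B wins overall and in every proposal group — no reversal.

No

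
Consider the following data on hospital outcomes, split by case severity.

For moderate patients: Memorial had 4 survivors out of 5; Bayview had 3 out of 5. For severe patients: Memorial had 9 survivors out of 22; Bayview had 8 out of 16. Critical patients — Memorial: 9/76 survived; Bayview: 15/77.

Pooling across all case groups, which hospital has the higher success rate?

Moderate: Memorial 4/5 = 80.0%, Bayview 3/5 = 60.0% → Memorial
Severe: Memorial 9/22 = 40.9%, Bayview 8/16 = 50.0% → Bayview
Critical: Memorial 9/76 = 11.8%, Bayview 15/77 = 19.5% → Bayview
Overall: Memorial 22/103 = 21.4%, Bayview 26/98 = 26.5% → Bayview
(Neither sweeps every case group, but Bayview has the higher pooled rate.)

Bayview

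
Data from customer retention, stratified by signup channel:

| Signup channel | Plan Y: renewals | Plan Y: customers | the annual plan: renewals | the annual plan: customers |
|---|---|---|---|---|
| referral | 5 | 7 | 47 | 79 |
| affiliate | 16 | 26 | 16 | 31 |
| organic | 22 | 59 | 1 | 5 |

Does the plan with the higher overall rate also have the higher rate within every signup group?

Referral: Plan Y 5/7 = 71.4%, the annual plan 47/79 = 59.5% → Plan Y
Affiliate: Plan Y 16/26 = 61.5%, the annual plan 16/31 = 51.6% → Plan Y
Organic: Plan Y 22/59 = 37.3%, the annual plan 1/5 = 20.0% → Plan Y
Overall: Plan Y 43/92 = 46.7%, the annual plan 64/115 = 55.7% → the annual plan
Plan Y wins each signup group but the annual plan wins overall — the comparison reverses. Plan Y's customers skew toward organic, which has a lower base rate.

No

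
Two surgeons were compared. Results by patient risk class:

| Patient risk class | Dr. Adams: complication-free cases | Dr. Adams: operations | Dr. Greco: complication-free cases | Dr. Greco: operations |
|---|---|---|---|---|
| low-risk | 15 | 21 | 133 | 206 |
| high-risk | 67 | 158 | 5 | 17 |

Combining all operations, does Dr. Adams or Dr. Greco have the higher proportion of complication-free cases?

Dr. Greco

Low-risk: Dr. Adams 15/21 = 71.4%, Dr. Greco 133/206 = 64.6% → Dr. Adams
High-risk: Dr. Adams 67/158 = 42.4%, Dr. Greco 5/17 = 29.4% → Dr. Adams
Overall: Dr. Adams 82/179 = 45.8%, Dr. Greco 138/223 = 61.9% → Dr. Greco
(Dr. Adams wins every patient risk group but Dr. Greco wins overall — Dr. Adams's operations skew toward the low-rate high-risk group.)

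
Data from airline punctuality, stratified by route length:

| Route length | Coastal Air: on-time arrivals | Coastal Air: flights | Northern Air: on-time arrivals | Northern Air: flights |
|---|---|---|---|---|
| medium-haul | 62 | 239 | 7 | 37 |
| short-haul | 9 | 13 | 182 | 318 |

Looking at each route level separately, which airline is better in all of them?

Medium-haul: Coastal Air 62/239 = 25.9%, Northern Air 7/37 = 18.9% → Coastal Air
Short-haul: Coastal Air 9/13 = 69.2%, Northern Air 182/318 = 57.2% → Coastal Air
Coastal Air has the higher rate in both groups.

Coastal Air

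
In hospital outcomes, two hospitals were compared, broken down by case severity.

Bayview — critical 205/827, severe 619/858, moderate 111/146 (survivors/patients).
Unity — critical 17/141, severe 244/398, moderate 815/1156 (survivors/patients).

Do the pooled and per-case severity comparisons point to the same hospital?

Critical: Bayview 205/827 = 24.8%, Unity 17/141 = 12.1% → Bayview
Severe: Bayview 619/858 = 72.1%, Unity 244/398 = 61.3% → Bayview
Moderate: Bayview 111/146 = 76.0%, Unity 815/1156 = 70.5% → Bayview
Overall: Bayview 935/1831 = 51.1%, Unity 1076/1695 = 63.5% → Unity
Bayview wins each case group but Unity wins overall — the comparison reverses. Bayview's patients skew toward critical, which has a lower base rate.

No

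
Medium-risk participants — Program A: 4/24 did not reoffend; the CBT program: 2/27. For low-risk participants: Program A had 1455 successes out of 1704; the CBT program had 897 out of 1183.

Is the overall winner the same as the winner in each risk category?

Medium-risk: Program A 4/24 = 16.7%, the CBT program 2/27 = 7.4% → Program A
Low-risk: Program A 1455/1704 = 85.4%, the CBT program 897/1183 = 75.8% → Program A
Overall: Program A 1459/1728 = 84.4%, the CBT program 899/1210 = 74.3% → Program A
Program A wins overall and in every risk group — no reversal.

Yes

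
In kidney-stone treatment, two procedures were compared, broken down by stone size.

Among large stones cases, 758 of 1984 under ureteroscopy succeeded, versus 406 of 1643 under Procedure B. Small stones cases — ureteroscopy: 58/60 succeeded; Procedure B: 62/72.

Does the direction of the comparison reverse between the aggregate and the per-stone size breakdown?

Large stones: ureteroscopy 758/1984 = 38.2%, Procedure B 406/1643 = 24.7% → ureteroscopy
Small stones: ureteroscopy 58/60 = 96.7%, Procedure B 62/72 = 86.1% → ureteroscopy
Overall: ureteroscopy 816/2044 = 39.9%, Procedure B 468/1715 = 27.3% → ureteroscopy
Ureteroscopy wins overall and in every stone group — no reversal.

No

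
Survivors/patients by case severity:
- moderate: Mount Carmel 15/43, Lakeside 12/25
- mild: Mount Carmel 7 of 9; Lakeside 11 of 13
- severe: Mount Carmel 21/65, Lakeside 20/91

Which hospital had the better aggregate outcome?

Moderate: Mount Carmel 15/43 = 34.9%, Lakeside 12/25 = 48.0% → Lakeside
Mild: Mount Carmel 7/9 = 77.8%, Lakeside 11/13 = 84.6% → Lakeside
Severe: Mount Carmel 21/65 = 32.3%, Lakeside 20/91 = 22.0% → Mount Carmel
Overall: Mount Carmel 43/117 = 36.8%, Lakeside 43/129 = 33.3% → Mount Carmel
(Neither sweeps every case group, but Mount Carmel has the higher pooled rate.)

Mount Carmel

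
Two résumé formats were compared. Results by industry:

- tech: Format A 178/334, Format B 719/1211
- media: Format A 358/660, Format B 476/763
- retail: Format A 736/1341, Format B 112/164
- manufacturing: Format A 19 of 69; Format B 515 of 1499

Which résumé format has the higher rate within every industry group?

Format B

Tech: Format A 178/334 = 53.3%, Format B 719/1211 = 59.4% → Format B
Media: Format A 358/660 = 54.2%, Format B 476/763 = 62.4% → Format B
Retail: Format A 736/1341 = 54.9%, Format B 112/164 = 68.3% → Format B
Manufacturing: Format A 19/69 = 27.5%, Format B 515/1499 = 34.4% → Format B
Format B has the higher rate in all 4 groups.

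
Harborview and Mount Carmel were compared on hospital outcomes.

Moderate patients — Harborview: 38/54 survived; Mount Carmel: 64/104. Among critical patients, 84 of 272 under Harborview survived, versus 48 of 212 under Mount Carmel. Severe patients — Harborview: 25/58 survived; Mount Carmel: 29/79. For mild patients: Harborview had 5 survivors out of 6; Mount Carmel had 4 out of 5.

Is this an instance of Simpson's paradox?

Moderate: Harborview 38/54 = 70.4%, Mount Carmel 64/104 = 61.5% → Harborview
Critical: Harborview 84/272 = 30.9%, Mount Carmel 48/212 = 22.6% → Harborview
Severe: Harborview 25/58 = 43.1%, Mount Carmel 29/79 = 36.7% → Harborview
Mild: Harborview 5/6 = 83.3%, Mount Carmel 4/5 = 80.0% → Harborview
Overall: Harborview 152/390 = 39.0%, Mount Carmel 145/400 = 36.2% → Harborview
Harborview wins overall and in every case group — no reversal.

No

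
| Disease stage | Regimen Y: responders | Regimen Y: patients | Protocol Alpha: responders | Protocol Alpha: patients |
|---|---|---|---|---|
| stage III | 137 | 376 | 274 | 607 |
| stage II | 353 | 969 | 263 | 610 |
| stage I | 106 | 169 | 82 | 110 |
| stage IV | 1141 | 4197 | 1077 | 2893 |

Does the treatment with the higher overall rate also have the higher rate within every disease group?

Yes

Stage III: Regimen Y 137/376 = 36.4%, Protocol Alpha 274/607 = 45.1% → Protocol Alpha
Stage II: Regimen Y 353/969 = 36.4%, Protocol Alpha 263/610 = 43.1% → Protocol Alpha
Stage I: Regimen Y 106/169 = 62.7%, Protocol Alpha 82/110 = 74.5% → Protocol Alpha
Stage IV: Regimen Y 1141/4197 = 27.2%, Protocol Alpha 1077/2893 = 37.2% → Protocol Alpha
Overall: Regimen Y 1737/5711 = 30.4%, Protocol Alpha 1696/4220 = 40.2% → Protocol Alpha
Protocol Alpha wins overall and in every disease group — no reversal.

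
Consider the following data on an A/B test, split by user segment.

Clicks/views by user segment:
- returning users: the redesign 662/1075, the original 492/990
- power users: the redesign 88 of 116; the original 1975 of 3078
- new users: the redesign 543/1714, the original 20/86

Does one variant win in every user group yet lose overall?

Yes

Returning users: the redesign 662/1075 = 61.6%, the original 492/990 = 49.7% → the redesign
Power users: the redesign 88/116 = 75.9%, the original 1975/3078 = 64.2% → the redesign
New users: the redesign 543/1714 = 31.7%, the original 20/86 = 23.3% → the redesign
Overall: the redesign 1293/2905 = 44.5%, the original 2487/4154 = 59.9% → the original
The redesign wins each user group but the original wins overall — the comparison reverses. The redesign's views skew toward new users, which has a lower base rate.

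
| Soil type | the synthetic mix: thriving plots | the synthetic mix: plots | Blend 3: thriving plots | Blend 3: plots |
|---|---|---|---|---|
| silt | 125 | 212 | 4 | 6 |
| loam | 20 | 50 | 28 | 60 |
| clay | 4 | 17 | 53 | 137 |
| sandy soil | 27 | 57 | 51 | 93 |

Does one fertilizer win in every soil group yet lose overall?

Silt: the synthetic mix 125/212 = 59.0%, Blend 3 4/6 = 66.7% → Blend 3
Loam: the synthetic mix 20/50 = 40.0%, Blend 3 28/60 = 46.7% → Blend 3
Clay: the synthetic mix 4/17 = 23.5%, Blend 3 53/137 = 38.7% → Blend 3
Sandy soil: the synthetic mix 27/57 = 47.4%, Blend 3 51/93 = 54.8% → Blend 3
Overall: the synthetic mix 176/336 = 52.4%, Blend 3 136/296 = 45.9% → the synthetic mix
Blend 3 wins each soil group but the synthetic mix wins overall — the comparison reverses. Blend 3's plots skew toward clay, which has a lower base rate.

Yes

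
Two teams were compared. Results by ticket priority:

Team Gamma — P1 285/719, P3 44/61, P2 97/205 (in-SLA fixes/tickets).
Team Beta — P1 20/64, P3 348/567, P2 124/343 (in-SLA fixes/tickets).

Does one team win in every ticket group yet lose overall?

Yes

P1: Team Gamma 285/719 = 39.6%, Team Beta 20/64 = 31.2% → Team Gamma
P3: Team Gamma 44/61 = 72.1%, Team Beta 348/567 = 61.4% → Team Gamma
P2: Team Gamma 97/205 = 47.3%, Team Beta 124/343 = 36.2% → Team Gamma
Overall: Team Gamma 426/985 = 43.2%, Team Beta 492/974 = 50.5% → Team Beta
Team Gamma wins each ticket group but Team Beta wins overall — the comparison reverses. Team Gamma's tickets skew toward P1, which has a lower base rate.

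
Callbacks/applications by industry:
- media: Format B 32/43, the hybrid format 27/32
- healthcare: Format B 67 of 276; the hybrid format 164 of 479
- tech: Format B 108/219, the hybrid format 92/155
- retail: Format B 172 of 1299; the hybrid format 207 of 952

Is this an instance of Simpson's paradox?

No

Media: Format B 32/43 = 74.4%, the hybrid format 27/32 = 84.4% → the hybrid format
Healthcare: Format B 67/276 = 24.3%, the hybrid format 164/479 = 34.2% → the hybrid format
Tech: Format B 108/219 = 49.3%, the hybrid format 92/155 = 59.4% → the hybrid format
Retail: Format B 172/1299 = 13.2%, the hybrid format 207/952 = 21.7% → the hybrid format
Overall: Format B 379/1837 = 20.6%, the hybrid format 490/1618 = 30.3% → the hybrid format
The hybrid format wins overall and in every industry group — no reversal.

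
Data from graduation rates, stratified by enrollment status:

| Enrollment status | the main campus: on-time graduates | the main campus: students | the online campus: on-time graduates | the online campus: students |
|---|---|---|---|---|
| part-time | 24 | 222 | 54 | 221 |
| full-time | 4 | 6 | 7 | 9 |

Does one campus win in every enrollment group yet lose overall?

No

Part-time: the main campus 24/222 = 10.8%, the online campus 54/221 = 24.4% → the online campus
Full-time: the main campus 4/6 = 66.7%, the online campus 7/9 = 77.8% → the online campus
Overall: the main campus 28/228 = 12.3%, the online campus 61/230 = 26.5% → the online campus
The online campus wins overall and in every enrollment group — no reversal.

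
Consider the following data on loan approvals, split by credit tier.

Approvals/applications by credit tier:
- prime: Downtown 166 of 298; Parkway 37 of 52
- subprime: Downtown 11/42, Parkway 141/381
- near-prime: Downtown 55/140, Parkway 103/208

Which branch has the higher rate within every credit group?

Prime: Downtown 166/298 = 55.7%, Parkway 37/52 = 71.2% → Parkway
Subprime: Downtown 11/42 = 26.2%, Parkway 141/381 = 37.0% → Parkway
Near-prime: Downtown 55/140 = 39.3%, Parkway 103/208 = 49.5% → Parkway
Parkway has the higher rate in all 3 groups.

Parkway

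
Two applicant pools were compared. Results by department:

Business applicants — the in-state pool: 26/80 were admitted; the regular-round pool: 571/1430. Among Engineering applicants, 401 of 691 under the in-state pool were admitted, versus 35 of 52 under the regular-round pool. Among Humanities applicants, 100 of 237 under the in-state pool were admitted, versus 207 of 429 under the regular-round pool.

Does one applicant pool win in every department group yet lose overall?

Yes

Business: the in-state pool 26/80 = 32.5%, the regular-round pool 571/1430 = 39.9% → the regular-round pool
Engineering: the in-state pool 401/691 = 58.0%, the regular-round pool 35/52 = 67.3% → the regular-round pool
Humanities: the in-state pool 100/237 = 42.2%, the regular-round pool 207/429 = 48.3% → the regular-round pool
Overall: the in-state pool 527/1008 = 52.3%, the regular-round pool 813/1911 = 42.5% → the in-state pool
The regular-round pool wins each department group but the in-state pool wins overall — the comparison reverses. The regular-round pool's applicants skew toward Business, which has a lower base rate.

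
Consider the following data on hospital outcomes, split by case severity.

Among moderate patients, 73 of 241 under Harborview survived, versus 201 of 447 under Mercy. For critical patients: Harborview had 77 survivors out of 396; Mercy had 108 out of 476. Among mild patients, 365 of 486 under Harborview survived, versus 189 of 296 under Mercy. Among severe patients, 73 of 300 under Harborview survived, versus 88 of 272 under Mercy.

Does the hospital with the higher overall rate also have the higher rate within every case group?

No

Moderate: Harborview 73/241 = 30.3%, Mercy 201/447 = 45.0% → Mercy
Critical: Harborview 77/396 = 19.4%, Mercy 108/476 = 22.7% → Mercy
Mild: Harborview 365/486 = 75.1%, Mercy 189/296 = 63.9% → Harborview
Severe: Harborview 73/300 = 24.3%, Mercy 88/272 = 32.4% → Mercy
Overall: Harborview 588/1423 = 41.3%, Mercy 586/1491 = 39.3% → Harborview
Neither sweeps: Harborview wins 1 of 4 groups, Mercy wins 3. Harborview wins overall but not every group — no Simpson reversal.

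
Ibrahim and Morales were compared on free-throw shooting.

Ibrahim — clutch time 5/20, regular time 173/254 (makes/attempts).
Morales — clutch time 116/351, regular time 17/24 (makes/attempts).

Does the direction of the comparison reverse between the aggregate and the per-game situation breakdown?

Yes

Clutch time: Ibrahim 5/20 = 25.0%, Morales 116/351 = 33.0% → Morales
Regular time: Ibrahim 173/254 = 68.1%, Morales 17/24 = 70.8% → Morales
Overall: Ibrahim 178/274 = 65.0%, Morales 133/375 = 35.5% → Ibrahim
Morales wins each game group but Ibrahim wins overall — the comparison reverses. Morales's attempts skew toward clutch time, which has a lower base rate.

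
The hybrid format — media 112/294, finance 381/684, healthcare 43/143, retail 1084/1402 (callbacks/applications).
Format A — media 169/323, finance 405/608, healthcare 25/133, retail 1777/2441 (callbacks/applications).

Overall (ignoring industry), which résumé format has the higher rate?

Media: the hybrid format 112/294 = 38.1%, Format A 169/323 = 52.3% → Format A
Finance: the hybrid format 381/684 = 55.7%, Format A 405/608 = 66.6% → Format A
Healthcare: the hybrid format 43/143 = 30.1%, Format A 25/133 = 18.8% → the hybrid format
Retail: the hybrid format 1084/1402 = 77.3%, Format A 1777/2441 = 72.8% → the hybrid format
Overall: the hybrid format 1620/2523 = 64.2%, Format A 2376/3505 = 67.8% → Format A
(Neither sweeps every industry group, but Format A has the higher pooled rate.)

Format A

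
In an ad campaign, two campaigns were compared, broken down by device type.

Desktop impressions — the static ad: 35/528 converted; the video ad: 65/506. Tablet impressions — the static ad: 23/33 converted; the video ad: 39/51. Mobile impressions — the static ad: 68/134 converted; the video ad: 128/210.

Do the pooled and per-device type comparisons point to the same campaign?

Yes

Desktop: the static ad 35/528 = 6.6%, the video ad 65/506 = 12.8% → the video ad
Tablet: the static ad 23/33 = 69.7%, the video ad 39/51 = 76.5% → the video ad
Mobile: the static ad 68/134 = 50.7%, the video ad 128/210 = 61.0% → the video ad
Overall: the static ad 126/695 = 18.1%, the video ad 232/767 = 30.2% → the video ad
The video ad wins overall and in every device group — no reversal.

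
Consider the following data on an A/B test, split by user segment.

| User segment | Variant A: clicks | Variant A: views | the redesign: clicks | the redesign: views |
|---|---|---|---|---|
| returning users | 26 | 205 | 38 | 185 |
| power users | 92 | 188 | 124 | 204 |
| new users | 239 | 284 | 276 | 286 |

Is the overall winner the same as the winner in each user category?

Returning users: Variant A 26/205 = 12.7%, the redesign 38/185 = 20.5% → the redesign
Power users: Variant A 92/188 = 48.9%, the redesign 124/204 = 60.8% → the redesign
New users: Variant A 239/284 = 84.2%, the redesign 276/286 = 96.5% → the redesign
Overall: Variant A 357/677 = 52.7%, the redesign 438/675 = 64.9% → the redesign
The redesign wins overall and in every user group — no reversal.

Yes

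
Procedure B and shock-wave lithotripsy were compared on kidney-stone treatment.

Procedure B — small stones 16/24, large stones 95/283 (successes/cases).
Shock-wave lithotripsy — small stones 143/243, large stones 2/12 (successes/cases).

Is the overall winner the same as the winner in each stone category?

No

Small stones: Procedure B 16/24 = 66.7%, shock-wave lithotripsy 143/243 = 58.8% → Procedure B
Large stones: Procedure B 95/283 = 33.6%, shock-wave lithotripsy 2/12 = 16.7% → Procedure B
Overall: Procedure B 111/307 = 36.2%, shock-wave lithotripsy 145/255 = 56.9% → shock-wave lithotripsy
Procedure B wins each stone group but shock-wave lithotripsy wins overall — the comparison reverses. Procedure B's cases skew toward large stones, which has a lower base rate.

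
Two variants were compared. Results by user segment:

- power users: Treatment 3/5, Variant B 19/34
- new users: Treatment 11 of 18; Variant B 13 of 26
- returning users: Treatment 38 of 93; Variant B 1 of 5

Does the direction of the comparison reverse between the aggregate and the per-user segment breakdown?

Yes

Power users: Treatment 3/5 = 60.0%, Variant B 19/34 = 55.9% → Treatment
New users: Treatment 11/18 = 61.1%, Variant B 13/26 = 50.0% → Treatment
Returning users: Treatment 38/93 = 40.9%, Variant B 1/5 = 20.0% → Treatment
Overall: Treatment 52/116 = 44.8%, Variant B 33/65 = 50.8% → Variant B
Treatment wins each user group but Variant B wins overall — the comparison reverses. Treatment's views skew toward returning users, which has a lower base rate.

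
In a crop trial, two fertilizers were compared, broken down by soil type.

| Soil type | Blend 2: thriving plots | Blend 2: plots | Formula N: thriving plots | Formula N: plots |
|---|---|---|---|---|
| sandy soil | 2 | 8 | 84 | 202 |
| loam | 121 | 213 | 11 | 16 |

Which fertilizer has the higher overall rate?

Sandy soil: Blend 2 2/8 = 25.0%, Formula N 84/202 = 41.6% → Formula N
Loam: Blend 2 121/213 = 56.8%, Formula N 11/16 = 68.8% → Formula N
Overall: Blend 2 123/221 = 55.7%, Formula N 95/218 = 43.6% → Blend 2
(Formula N wins every soil group but Blend 2 wins overall — Formula N's plots skew toward the low-rate sandy soil group.)

Blend 2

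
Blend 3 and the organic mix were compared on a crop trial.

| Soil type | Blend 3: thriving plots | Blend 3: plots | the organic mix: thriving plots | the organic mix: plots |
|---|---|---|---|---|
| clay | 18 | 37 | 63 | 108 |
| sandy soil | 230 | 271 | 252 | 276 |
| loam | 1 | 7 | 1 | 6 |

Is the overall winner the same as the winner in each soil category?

Yes

Clay: Blend 3 18/37 = 48.6%, the organic mix 63/108 = 58.3% → the organic mix
Sandy soil: Blend 3 230/271 = 84.9%, the organic mix 252/276 = 91.3% → the organic mix
Loam: Blend 3 1/7 = 14.3%, the organic mix 1/6 = 16.7% → the organic mix
Overall: Blend 3 249/315 = 79.0%, the organic mix 316/390 = 81.0% → the organic mix
The organic mix wins overall and in every soil group — no reversal.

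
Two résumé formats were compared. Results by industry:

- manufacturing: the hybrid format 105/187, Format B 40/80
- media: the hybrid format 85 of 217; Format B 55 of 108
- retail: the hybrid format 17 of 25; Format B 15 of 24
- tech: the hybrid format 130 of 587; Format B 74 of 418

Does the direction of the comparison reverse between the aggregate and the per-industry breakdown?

No

Manufacturing: the hybrid format 105/187 = 56.1%, Format B 40/80 = 50.0% → the hybrid format
Media: the hybrid format 85/217 = 39.2%, Format B 55/108 = 50.9% → Format B
Retail: the hybrid format 17/25 = 68.0%, Format B 15/24 = 62.5% → the hybrid format
Tech: the hybrid format 130/587 = 22.1%, Format B 74/418 = 17.7% → the hybrid format
Overall: the hybrid format 337/1016 = 33.2%, Format B 184/630 = 29.2% → the hybrid format
Neither sweeps: the hybrid format wins 3 of 4 groups, Format B wins 1. The hybrid format wins overall but not every group — no Simpson reversal.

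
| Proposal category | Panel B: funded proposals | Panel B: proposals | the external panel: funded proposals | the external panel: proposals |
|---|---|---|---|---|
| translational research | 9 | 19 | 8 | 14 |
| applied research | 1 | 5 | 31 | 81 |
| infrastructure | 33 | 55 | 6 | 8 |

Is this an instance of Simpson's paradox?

Translational research: Panel B 9/19 = 47.4%, the external panel 8/14 = 57.1% → the external panel
Applied research: Panel B 1/5 = 20.0%, the external panel 31/81 = 38.3% → the external panel
Infrastructure: Panel B 33/55 = 60.0%, the external panel 6/8 = 75.0% → the external panel
Overall: Panel B 43/79 = 54.4%, the external panel 45/103 = 43.7% → Panel B
The external panel wins each proposal group but Panel B wins overall — the comparison reverses. The external panel's proposals skew toward applied research, which has a lower base rate.

Yes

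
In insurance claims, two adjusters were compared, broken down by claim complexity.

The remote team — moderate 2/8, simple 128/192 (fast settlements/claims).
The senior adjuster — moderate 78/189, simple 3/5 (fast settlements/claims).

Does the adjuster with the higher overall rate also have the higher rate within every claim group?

Moderate: the remote team 2/8 = 25.0%, the senior adjuster 78/189 = 41.3% → the senior adjuster
Simple: the remote team 128/192 = 66.7%, the senior adjuster 3/5 = 60.0% → the remote team
Overall: the remote team 130/200 = 65.0%, the senior adjuster 81/194 = 41.8% → the remote team
Neither sweeps: the remote team wins 1 of 2 groups, the senior adjuster wins 1. The remote team wins overall but not every group — no Simpson reversal.

No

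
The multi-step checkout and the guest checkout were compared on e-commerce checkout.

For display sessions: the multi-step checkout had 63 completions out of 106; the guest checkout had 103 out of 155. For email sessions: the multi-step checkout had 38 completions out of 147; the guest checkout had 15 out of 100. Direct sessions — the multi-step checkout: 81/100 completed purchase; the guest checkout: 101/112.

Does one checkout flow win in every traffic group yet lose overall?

Display: the multi-step checkout 63/106 = 59.4%, the guest checkout 103/155 = 66.5% → the guest checkout
Email: the multi-step checkout 38/147 = 25.9%, the guest checkout 15/100 = 15.0% → the multi-step checkout
Direct: the multi-step checkout 81/100 = 81.0%, the guest checkout 101/112 = 90.2% → the guest checkout
Overall: the multi-step checkout 182/353 = 51.6%, the guest checkout 219/367 = 59.7% → the guest checkout
Neither sweeps: the multi-step checkout wins 1 of 3 groups, the guest checkout wins 2. The guest checkout wins overall but not every group — no Simpson reversal.

No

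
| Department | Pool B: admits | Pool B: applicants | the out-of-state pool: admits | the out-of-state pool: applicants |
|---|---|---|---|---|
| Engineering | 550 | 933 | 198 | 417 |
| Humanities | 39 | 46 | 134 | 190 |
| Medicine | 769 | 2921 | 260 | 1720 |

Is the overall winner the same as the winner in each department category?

Engineering: Pool B 550/933 = 58.9%, the out-of-state pool 198/417 = 47.5% → Pool B
Humanities: Pool B 39/46 = 84.8%, the out-of-state pool 134/190 = 70.5% → Pool B
Medicine: Pool B 769/2921 = 26.3%, the out-of-state pool 260/1720 = 15.1% → Pool B
Overall: Pool B 1358/3900 = 34.8%, the out-of-state pool 592/2327 = 25.4% → Pool B
Pool B wins overall and in every department group — no reversal.

Yes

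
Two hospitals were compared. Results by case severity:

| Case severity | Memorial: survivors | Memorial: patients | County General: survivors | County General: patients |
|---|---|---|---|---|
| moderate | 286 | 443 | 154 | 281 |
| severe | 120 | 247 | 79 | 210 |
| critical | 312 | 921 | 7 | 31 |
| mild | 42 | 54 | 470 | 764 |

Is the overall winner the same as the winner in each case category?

Moderate: Memorial 286/443 = 64.6%, County General 154/281 = 54.8% → Memorial
Severe: Memorial 120/247 = 48.6%, County General 79/210 = 37.6% → Memorial
Critical: Memorial 312/921 = 33.9%, County General 7/31 = 22.6% → Memorial
Mild: Memorial 42/54 = 77.8%, County General 470/764 = 61.5% → Memorial
Overall: Memorial 760/1665 = 45.6%, County General 710/1286 = 55.2% → County General
Memorial wins each case group but County General wins overall — the comparison reverses. Memorial's patients skew toward critical, which has a lower base rate.

No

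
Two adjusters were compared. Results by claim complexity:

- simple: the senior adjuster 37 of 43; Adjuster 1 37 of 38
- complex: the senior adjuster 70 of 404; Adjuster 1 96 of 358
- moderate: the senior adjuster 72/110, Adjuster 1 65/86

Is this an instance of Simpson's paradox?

No

Simple: the senior adjuster 37/43 = 86.0%, Adjuster 1 37/38 = 97.4% → Adjuster 1
Complex: the senior adjuster 70/404 = 17.3%, Adjuster 1 96/358 = 26.8% → Adjuster 1
Moderate: the senior adjuster 72/110 = 65.5%, Adjuster 1 65/86 = 75.6% → Adjuster 1
Overall: the senior adjuster 179/557 = 32.1%, Adjuster 1 198/482 = 41.1% → Adjuster 1
Adjuster 1 wins overall and in every claim group — no reversal.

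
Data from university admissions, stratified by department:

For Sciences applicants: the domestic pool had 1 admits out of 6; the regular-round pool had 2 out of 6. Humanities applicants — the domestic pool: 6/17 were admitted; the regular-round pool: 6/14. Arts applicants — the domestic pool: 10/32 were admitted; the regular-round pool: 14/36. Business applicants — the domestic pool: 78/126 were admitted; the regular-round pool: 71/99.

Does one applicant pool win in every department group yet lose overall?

Sciences: the domestic pool 1/6 = 16.7%, the regular-round pool 2/6 = 33.3% → the regular-round pool
Humanities: the domestic pool 6/17 = 35.3%, the regular-round pool 6/14 = 42.9% → the regular-round pool
Arts: the domestic pool 10/32 = 31.2%, the regular-round pool 14/36 = 38.9% → the regular-round pool
Business: the domestic pool 78/126 = 61.9%, the regular-round pool 71/99 = 71.7% → the regular-round pool
Overall: the domestic pool 95/181 = 52.5%, the regular-round pool 93/155 = 60.0% → the regular-round pool
The regular-round pool wins overall and in every department group — no reversal.

No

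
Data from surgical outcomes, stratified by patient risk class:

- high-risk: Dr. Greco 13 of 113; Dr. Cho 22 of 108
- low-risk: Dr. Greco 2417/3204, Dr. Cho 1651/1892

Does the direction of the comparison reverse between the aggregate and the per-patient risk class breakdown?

High-risk: Dr. Greco 13/113 = 11.5%, Dr. Cho 22/108 = 20.4% → Dr. Cho
Low-risk: Dr. Greco 2417/3204 = 75.4%, Dr. Cho 1651/1892 = 87.3% → Dr. Cho
Overall: Dr. Greco 2430/3317 = 73.3%, Dr. Cho 1673/2000 = 83.7% → Dr. Cho
Dr. Cho wins overall and in every patient risk group — no reversal.

No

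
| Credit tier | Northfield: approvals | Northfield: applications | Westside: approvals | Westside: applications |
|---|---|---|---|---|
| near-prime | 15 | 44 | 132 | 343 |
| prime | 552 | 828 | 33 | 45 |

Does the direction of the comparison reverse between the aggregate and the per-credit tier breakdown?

Yes

Near-prime: Northfield 15/44 = 34.1%, Westside 132/343 = 38.5% → Westside
Prime: Northfield 552/828 = 66.7%, Westside 33/45 = 73.3% → Westside
Overall: Northfield 567/872 = 65.0%, Westside 165/388 = 42.5% → Northfield
Westside wins each credit group but Northfield wins overall — the comparison reverses. Westside's applications skew toward near-prime, which has a lower base rate.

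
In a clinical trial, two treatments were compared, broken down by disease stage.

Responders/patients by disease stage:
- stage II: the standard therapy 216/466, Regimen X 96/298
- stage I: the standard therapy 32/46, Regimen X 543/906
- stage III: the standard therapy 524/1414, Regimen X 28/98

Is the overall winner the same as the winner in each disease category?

Stage II: the standard therapy 216/466 = 46.4%, Regimen X 96/298 = 32.2% → the standard therapy
Stage I: the standard therapy 32/46 = 69.6%, Regimen X 543/906 = 59.9% → the standard therapy
Stage III: the standard therapy 524/1414 = 37.1%, Regimen X 28/98 = 28.6% → the standard therapy
Overall: the standard therapy 772/1926 = 40.1%, Regimen X 667/1302 = 51.2% → Regimen X
The standard therapy wins each disease group but Regimen X wins overall — the comparison reverses. The standard therapy's patients skew toward stage III, which has a lower base rate.

No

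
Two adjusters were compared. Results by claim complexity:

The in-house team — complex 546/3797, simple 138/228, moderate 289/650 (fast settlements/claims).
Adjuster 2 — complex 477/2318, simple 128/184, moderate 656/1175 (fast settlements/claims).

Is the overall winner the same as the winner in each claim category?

Complex: the in-house team 546/3797 = 14.4%, Adjuster 2 477/2318 = 20.6% → Adjuster 2
Simple: the in-house team 138/228 = 60.5%, Adjuster 2 128/184 = 69.6% → Adjuster 2
Moderate: the in-house team 289/650 = 44.5%, Adjuster 2 656/1175 = 55.8% → Adjuster 2
Overall: the in-house team 973/4675 = 20.8%, Adjuster 2 1261/3677 = 34.3% → Adjuster 2
Adjuster 2 wins overall and in every claim group — no reversal.

Yes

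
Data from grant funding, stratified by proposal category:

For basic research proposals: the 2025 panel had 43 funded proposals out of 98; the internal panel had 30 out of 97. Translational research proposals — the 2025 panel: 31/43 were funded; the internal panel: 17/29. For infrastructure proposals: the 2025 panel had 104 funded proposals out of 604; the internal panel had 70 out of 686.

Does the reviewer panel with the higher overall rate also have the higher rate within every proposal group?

Basic research: the 2025 panel 43/98 = 43.9%, the internal panel 30/97 = 30.9% → the 2025 panel
Translational research: the 2025 panel 31/43 = 72.1%, the internal panel 17/29 = 58.6% → the 2025 panel
Infrastructure: the 2025 panel 104/604 = 17.2%, the internal panel 70/686 = 10.2% → the 2025 panel
Overall: the 2025 panel 178/745 = 23.9%, the internal panel 117/812 = 14.4% → the 2025 panel
The 2025 panel wins overall and in every proposal group — no reversal.

Yes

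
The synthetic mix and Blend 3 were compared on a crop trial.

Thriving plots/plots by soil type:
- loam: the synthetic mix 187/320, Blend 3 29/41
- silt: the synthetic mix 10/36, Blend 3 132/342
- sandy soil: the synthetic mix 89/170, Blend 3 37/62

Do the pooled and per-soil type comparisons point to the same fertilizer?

Loam: the synthetic mix 187/320 = 58.4%, Blend 3 29/41 = 70.7% → Blend 3
Silt: the synthetic mix 10/36 = 27.8%, Blend 3 132/342 = 38.6% → Blend 3
Sandy soil: the synthetic mix 89/170 = 52.4%, Blend 3 37/62 = 59.7% → Blend 3
Overall: the synthetic mix 286/526 = 54.4%, Blend 3 198/445 = 44.5% → the synthetic mix
Blend 3 wins each soil group but the synthetic mix wins overall — the comparison reverses. Blend 3's plots skew toward silt, which has a lower base rate.

No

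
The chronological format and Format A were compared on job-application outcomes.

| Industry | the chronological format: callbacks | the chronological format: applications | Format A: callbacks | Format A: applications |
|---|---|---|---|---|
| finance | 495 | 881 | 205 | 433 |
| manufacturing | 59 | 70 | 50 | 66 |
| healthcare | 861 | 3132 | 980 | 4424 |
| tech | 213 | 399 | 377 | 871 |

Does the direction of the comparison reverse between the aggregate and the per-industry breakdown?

No

Finance: the chronological format 495/881 = 56.2%, Format A 205/433 = 47.3% → the chronological format
Manufacturing: the chronological format 59/70 = 84.3%, Format A 50/66 = 75.8% → the chronological format
Healthcare: the chronological format 861/3132 = 27.5%, Format A 980/4424 = 22.2% → the chronological format
Tech: the chronological format 213/399 = 53.4%, Format A 377/871 = 43.3% → the chronological format
Overall: the chronological format 1628/4482 = 36.3%, Format A 1612/5794 = 27.8% → the chronological format
The chronological format wins overall and in every industry group — no reversal.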